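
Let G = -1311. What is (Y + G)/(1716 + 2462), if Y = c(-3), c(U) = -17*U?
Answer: -630/2089 ≈ -0.30158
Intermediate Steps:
Y = 51 (Y = -17*(-3) = 51)
(Y + G)/(1716 + 2462) = (51 - 1311)/(1716 + 2462) = -1260/4178 = -1260*1/4178 = -630/2089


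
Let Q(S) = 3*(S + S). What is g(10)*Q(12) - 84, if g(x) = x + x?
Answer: 1356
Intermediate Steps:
g(x) = 2*x
Q(S) = 6*S (Q(S) = 3*(2*S) = 6*S)
g(10)*Q(12) - 84 = (2*10)*(6*12) - 84 = 20*72 - 84 = 1440 - 84 = 1356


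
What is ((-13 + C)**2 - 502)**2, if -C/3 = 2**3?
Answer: 751689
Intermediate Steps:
C = -24 (C = -3*2**3 = -3*8 = -24)
((-13 + C)**2 - 502)**2 = ((-13 - 24)**2 - 502)**2 = ((-37)**2 - 502)**2 = (1369 - 502)**2 = 867**2 = 751689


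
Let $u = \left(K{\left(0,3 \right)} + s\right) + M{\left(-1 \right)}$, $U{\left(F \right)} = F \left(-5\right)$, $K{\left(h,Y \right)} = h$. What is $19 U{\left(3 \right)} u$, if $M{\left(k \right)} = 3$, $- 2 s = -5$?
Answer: $- \frac{3135}{2} \approx -1567.5$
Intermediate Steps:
$s = \frac{5}{2}$ ($s = \left(- \frac{1}{2}\right) \left(-5\right) = \frac{5}{2} \approx 2.5$)
$U{\left(F \right)} = - 5 F$
$u = \frac{11}{2}$ ($u = \left(0 + \frac{5}{2}\right) + 3 = \frac{5}{2} + 3 = \frac{11}{2} \approx 5.5$)
$19 U{\left(3 \right)} u = 19 \left(\left(-5\right) 3\right) \frac{11}{2} = 19 \left(-15\right) \frac{11}{2} = \left(-285\right) \frac{11}{2} = - \frac{3135}{2}$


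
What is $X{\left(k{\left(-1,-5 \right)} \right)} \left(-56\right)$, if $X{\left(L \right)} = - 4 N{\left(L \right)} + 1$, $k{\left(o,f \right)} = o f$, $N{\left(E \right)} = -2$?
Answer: $-504$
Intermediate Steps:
$k{\left(o,f \right)} = f o$
$X{\left(L \right)} = 9$ ($X{\left(L \right)} = \left(-4\right) \left(-2\right) + 1 = 8 + 1 = 9$)
$X{\left(k{\left(-1,-5 \right)} \right)} \left(-56\right) = 9 \left(-56\right) = -504$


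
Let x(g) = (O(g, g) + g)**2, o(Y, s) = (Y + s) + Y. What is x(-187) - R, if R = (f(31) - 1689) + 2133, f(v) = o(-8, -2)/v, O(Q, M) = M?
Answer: 4322410/31 ≈ 1.3943e+5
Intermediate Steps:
o(Y, s) = s + 2*Y
f(v) = -18/v (f(v) = (-2 + 2*(-8))/v = (-2 - 16)/v = -18/v)
x(g) = 4*g**2 (x(g) = (g + g)**2 = (2*g)**2 = 4*g**2)
R = 13746/31 (R = (-18/31 - 1689) + 2133 = -52377/31 + 2133 = 13746/31 ≈ 443.42)
x(-187) - R = 4*(-187)**2 - 1*13746/31 = 4*34969 - 13746/31 = 139876 - 13746/31 = 4322410/31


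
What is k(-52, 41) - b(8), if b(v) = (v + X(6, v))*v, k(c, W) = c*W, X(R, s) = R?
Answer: -2244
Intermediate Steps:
k(c, W) = W*c
b(v) = v*(6 + v) (b(v) = (v + 6)*v = (6 + v)*v = v*(6 + v))
k(-52, 41) - b(8) = 41*(-52) - 8*(6 + 8) = -2132 - 8*14 = -2132 - 1*112 = -2132 - 112 = -2244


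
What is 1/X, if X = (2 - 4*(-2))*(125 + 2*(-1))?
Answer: 1/1230 ≈ 0.00081301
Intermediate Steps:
X = 1230 (X = (2 + 8)*(125 - 2) = 10*123 = 1230)
1/X = 1/1230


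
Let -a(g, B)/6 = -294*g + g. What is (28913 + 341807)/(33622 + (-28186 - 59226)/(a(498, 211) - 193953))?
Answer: 25265717232/2291434787 ≈ 11.026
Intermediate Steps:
a(g, B) = 1758*g (a(g, B) = -6*(-294*g + g) = -(-1758)*g = 1758*g)
(28913 + 341807)/(33622 + (-28186 - 59226)/(a(498, 211) - 193953)) = (28913 + 341807)/(33622 + (-28186 - 59226)/(1758*498 - 193953)) = 370720/(33622 - 87412/(875484 - 193953)) = 370720/(33622 - 87412/681531) = 370720/(22914347870/681531) = 370720*(681531/22914347870) = 25265717232/2291434787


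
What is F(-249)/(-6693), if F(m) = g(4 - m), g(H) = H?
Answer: -11/291 ≈ -0.037801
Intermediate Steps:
F(m) = 4 - m
F(-249)/(-6693) = (4 - 1*(-249))/(-6693) = (4 + 249)*(-1/6693) = 253*(-1/6693) = -11/291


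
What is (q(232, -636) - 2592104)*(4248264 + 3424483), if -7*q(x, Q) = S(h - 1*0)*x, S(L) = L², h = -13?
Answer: -139520740392192/7 ≈ -1.9932e+13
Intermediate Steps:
q(x, Q) = -169*x/7 (q(x, Q) = -(-13 - 1*0)²*x/7 = -(-13 + 0)²*x/7 = -(-13)²*x/7 = -169*x/7)
(q(232, -636) - 2592104)*(4248264 + 3424483) = (-169/7*232 - 2592104)*(4248264 + 3424483) = (-39208/7 - 2592104)*7672747 = -18183936/7*7672747 = -139520740392192/7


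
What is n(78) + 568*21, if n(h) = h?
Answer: 12006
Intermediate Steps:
n(78) + 568*21 = 78 + 568*21 = 78 + 11928 = 12006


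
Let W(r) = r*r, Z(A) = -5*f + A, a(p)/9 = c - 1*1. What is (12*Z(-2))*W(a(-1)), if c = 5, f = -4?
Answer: 279936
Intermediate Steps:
a(p) = 36 (a(p) = 9*(5 - 1*1) = 9*(5 - 1) = 9*4 = 36)
Z(A) = 20 + A (Z(A) = -5*(-4) + A = 20 + A)
W(r) = r²
(12*Z(-2))*W(a(-1)) = (12*(20 - 2))*36² = (12*18)*1296 = 216*1296 = 279936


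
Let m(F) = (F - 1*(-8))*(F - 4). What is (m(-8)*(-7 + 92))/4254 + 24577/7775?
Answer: 24577/7775 ≈ 3.1610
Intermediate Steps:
m(F) = (-4 + F)*(8 + F) (m(F) = (F + 8)*(-4 + F) = (8 + F)*(-4 + F) = (-4 + F)*(8 + F))
(m(-8)*(-7 + 92))/4254 + 24577/7775 = ((-32 + (-8)² + 4*(-8))*(-7 + 92))/4254 + 24577/7775 = ((-32 + 64 - 32)*85)*(1/4254) + 24577*(1/7775) = (0*85)*(1/4254) + 24577/7775 = 0*(1/4254) + 24577/7775 = 0 + 24577/7775 = 24577/7775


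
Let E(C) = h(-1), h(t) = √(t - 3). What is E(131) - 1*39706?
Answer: -39706 + 2*I ≈ -39706.0 + 2.0*I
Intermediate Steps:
h(t) = √(-3 + t)
E(C) = 2*I (E(C) = √(-3 - 1) = √(-4) = 2*I)
E(131) - 1*39706 = 2*I - 1*39706 = 2*I - 39706 = -39706 + 2*I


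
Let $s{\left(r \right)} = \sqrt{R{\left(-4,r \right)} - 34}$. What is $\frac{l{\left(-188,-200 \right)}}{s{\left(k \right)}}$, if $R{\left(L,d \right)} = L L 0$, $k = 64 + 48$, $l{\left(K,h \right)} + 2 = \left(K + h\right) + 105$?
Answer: $\frac{285 i \sqrt{34}}{34} \approx 48.877 i$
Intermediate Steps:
$l{\left(K,h \right)} = 103 + K + h$ ($l{\left(K,h \right)} = -2 + \left(\left(K + h\right) + 105\right) = -2 + \left(105 + K + h\right) = 103 + K + h$)
$k = 112$
$R{\left(L,d \right)} = 0$ ($R{\left(L,d \right)} = L^{2} \cdot 0 = 0$)
$s{\left(r \right)} = i \sqrt{34}$ ($s{\left(r \right)} = \sqrt{0 - 34} = \sqrt{-34} = i \sqrt{34}$)
$\frac{l{\left(-188,-200 \right)}}{s{\left(k \right)}} = \frac{103 - 188 - 200}{i \sqrt{34}} = - 285 \left(- \frac{i \sqrt{34}}{34}\right) = \frac{285 i \sqrt{34}}{34}$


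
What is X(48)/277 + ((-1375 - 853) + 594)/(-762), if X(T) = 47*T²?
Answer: 41484037/105537 ≈ 393.08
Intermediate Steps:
X(48)/277 + ((-1375 - 853) + 594)/(-762) = (47*48²)/277 + ((-1375 - 853) + 594)/(-762) = (47*2304)*(1/277) + (-2228 + 594)*(-1/762) = 108288*(1/277) - 1634*(-1/762) = 108288/277 + 817/381 = 41484037/105537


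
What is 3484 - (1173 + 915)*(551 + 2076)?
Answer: -5481692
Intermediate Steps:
3484 - (1173 + 915)*(551 + 2076) = 3484 - 2088*2627 = 3484 - 1*5485176 = 3484 - 5485176 = -5481692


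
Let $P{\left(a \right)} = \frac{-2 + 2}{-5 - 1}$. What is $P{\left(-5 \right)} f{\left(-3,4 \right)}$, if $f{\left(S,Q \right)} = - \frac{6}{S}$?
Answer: $0$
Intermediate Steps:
$P{\left(a \right)} = 0$ ($P{\left(a \right)} = \frac{0}{-6} = 0 \left(- \frac{1}{6}\right) = 0$)
$P{\left(-5 \right)} f{\left(-3,4 \right)} = 0 \left(- \frac{6}{-3}\right) = 0 \left(\left(-6\right) \left(- \frac{1}{3}\right)\right) = 0 \cdot 2 = 0$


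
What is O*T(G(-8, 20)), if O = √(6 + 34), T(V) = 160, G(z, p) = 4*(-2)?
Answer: 320*√10 ≈ 1011.9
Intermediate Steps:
G(z, p) = -8
O = 2*√10 (O = √40 = 2*√10 ≈ 6.3246)
O*T(G(-8, 20)) = (2*√10)*160 = 320*√10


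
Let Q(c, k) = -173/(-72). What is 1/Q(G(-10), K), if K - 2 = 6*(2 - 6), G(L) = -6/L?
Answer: 72/173 ≈ 0.41618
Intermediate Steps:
K = -22 (K = 2 + 6*(2 - 6) = 2 + 6*(-4) = 2 - 24 = -22)
Q(c, k) = 173/72 (Q(c, k) = -173*(-1/72) = 173/72)
1/Q(G(-10), K) = 1/(173/72) = 72/173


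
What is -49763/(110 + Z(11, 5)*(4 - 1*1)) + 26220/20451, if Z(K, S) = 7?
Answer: -338089431/893027 ≈ -378.59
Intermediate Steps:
-49763/(110 + Z(11, 5)*(4 - 1*1)) + 26220/20451 = -49763/(110 + 7*(4 - 1*1)) + 26220/20451 = -49763/(110 + 7*(4 - 1)) + 26220*(1/20451) = -49763/(110 + 7*3) + 8740/6817 = -49763/(110 + 21) + 8740/6817 = -49763/131 + 8740/6817 = -338089431/893027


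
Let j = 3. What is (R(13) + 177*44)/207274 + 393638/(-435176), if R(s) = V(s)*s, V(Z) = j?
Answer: -2792314295/3221452508 ≈ -0.86679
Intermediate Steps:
V(Z) = 3
R(s) = 3*s
(R(13) + 177*44)/207274 + 393638/(-435176) = (3*13 + 177*44)/207274 + 393638/(-435176) = (39 + 7788)*(1/207274) + 393638*(-1/435176) = 7827*(1/207274) - 28117/31084 = 7827/207274 - 28117/31084 = -2792314295/3221452508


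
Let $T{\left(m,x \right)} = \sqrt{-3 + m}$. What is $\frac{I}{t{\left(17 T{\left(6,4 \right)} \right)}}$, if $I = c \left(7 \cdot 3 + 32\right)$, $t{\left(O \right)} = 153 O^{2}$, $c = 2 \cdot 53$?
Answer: $\frac{5618}{132651} \approx 0.042352$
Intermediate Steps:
$c = 106$
$I = 5618$ ($I = 106 \left(7 \cdot 3 + 32\right) = 106 \left(21 + 32\right) = 106 \cdot 53 = 5618$)
$\frac{I}{t{\left(17 T{\left(6,4 \right)} \right)}} = \frac{5618}{153 \left(17 \sqrt{-3 + 6}\right)^{2}} = \frac{5618}{153 \left(17 \sqrt{3}\right)^{2}} = \frac{5618}{153 \cdot 867} = \frac{5618}{132651}$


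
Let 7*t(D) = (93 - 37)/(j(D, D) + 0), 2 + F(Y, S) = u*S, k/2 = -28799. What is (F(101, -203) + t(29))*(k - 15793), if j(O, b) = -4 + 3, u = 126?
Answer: 1877928908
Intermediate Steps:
k = -57598 (k = 2*(-28799) = -57598)
F(Y, S) = -2 + 126*S
j(O, b) = -1
t(D) = -8 (t(D) = ((93 - 37)/(-1 + 0))/7 = (56/(-1))/7 = (56*(-1))/7 = (⅐)*(-56) = -8)
(F(101, -203) + t(29))*(k - 15793) = ((-2 + 126*(-203)) - 8)*(-57598 - 15793) = ((-2 - 25578) - 8)*(-73391) = (-25580 - 8)*(-73391) = -25588*(-73391) = 1877928908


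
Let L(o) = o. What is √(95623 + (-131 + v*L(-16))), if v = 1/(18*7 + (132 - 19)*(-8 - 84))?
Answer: 294*√29130855/5135 ≈ 309.02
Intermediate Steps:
v = -1/10270 (v = 1/(126 + 113*(-92)) = 1/(126 - 10396) = 1/(-10270) = -1/10270 ≈ -9.7371e-5)
√(95623 + (-131 + v*L(-16))) = √(95623 + (-131 - 1/10270*(-16))) = √(95623 + (-131 + 8/5135)) = √(95623 - 672677/5135) = √(490351428/5135) = 294*√29130855/5135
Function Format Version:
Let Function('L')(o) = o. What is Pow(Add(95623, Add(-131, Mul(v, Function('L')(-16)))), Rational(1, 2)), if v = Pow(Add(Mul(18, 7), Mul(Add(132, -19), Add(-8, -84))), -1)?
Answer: Mul(Rational(294, 5135), Pow(29130855, Rational(1, 2))) ≈ 309.02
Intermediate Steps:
v = Rational(-1, 10270) (v = Pow(Add(126, Mul(113, -92)), -1) = Pow(Add(126, -10396), -1) = Pow(-10270, -1) = Rational(-1, 10270) ≈ -9.7371e-5)
Pow(Add(95623, Add(-131, Mul(v, Function('L')(-16)))), Rational(1, 2)) = Pow(Add(95623, Add(-131, Mul(Rational(-1, 10270), -16))), Rational(1, 2)) = Pow(Add(95623, Add(-131, Rational(8, 5135))), Rational(1, 2)) = Pow(Add(95623, Rational(-672677, 5135)), Rational(1, 2)) = Pow(Rational(490351428, 5135), Rational(1, 2)) = Mul(Rational(294, 5135), Pow(29130855, Rational(1, 2)))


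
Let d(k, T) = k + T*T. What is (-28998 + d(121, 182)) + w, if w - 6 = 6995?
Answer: 11248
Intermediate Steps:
w = 7001 (w = 6 + 6995 = 7001)
d(k, T) = k + T²
(-28998 + d(121, 182)) + w = (-28998 + (121 + 182²)) + 7001 = (-28998 + (121 + 33124)) + 7001 = (-28998 + 33245) + 7001 = 4247 + 7001 = 11248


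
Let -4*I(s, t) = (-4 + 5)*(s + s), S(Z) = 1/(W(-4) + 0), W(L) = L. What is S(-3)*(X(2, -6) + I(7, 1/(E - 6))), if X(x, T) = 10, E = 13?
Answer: -13/8 ≈ -1.6250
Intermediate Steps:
S(Z) = -1/4 (S(Z) = 1/(-4 + 0) = 1/(-4) = -1/4)
I(s, t) = -s/2 (I(s, t) = -(-4 + 5)*(s + s)/4 = -2*s/4 = -s/2)
S(-3)*(X(2, -6) + I(7, 1/(E - 6))) = -(10 - 1/2*7)/4 = -(10 - 7/2)/4 = -1/4*13/2 = -13/8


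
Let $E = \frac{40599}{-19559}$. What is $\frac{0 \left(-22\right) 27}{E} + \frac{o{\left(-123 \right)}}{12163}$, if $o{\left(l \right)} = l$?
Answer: $- \frac{123}{12163} \approx -0.010113$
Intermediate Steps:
$E = - \frac{40599}{19559}$ ($E = 40599 \left(- \frac{1}{19559}\right) = - \frac{40599}{19559} \approx -2.0757$)
$\frac{0 \left(-22\right) 27}{E} + \frac{o{\left(-123 \right)}}{12163} = \frac{0 \left(-22\right) 27}{- \frac{40599}{19559}} - \frac{123}{12163} = 0 \cdot 27 \left(- \frac{19559}{40599}\right) - \frac{123}{12163} = 0 \left(- \frac{19559}{40599}\right) - \frac{123}{12163} = 0 - \frac{123}{12163} = - \frac{123}{12163}$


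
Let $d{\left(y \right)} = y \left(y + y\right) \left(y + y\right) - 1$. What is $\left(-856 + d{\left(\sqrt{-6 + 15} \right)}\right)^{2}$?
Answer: $561001$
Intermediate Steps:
$d{\left(y \right)} = -1 + 4 y^{3}$ ($d{\left(y \right)} = y 2 y 2 y - 1 = y 4 y^{2} - 1 = 4 y^{3} - 1 = -1 + 4 y^{3}$)
$\left(-856 + d{\left(\sqrt{-6 + 15} \right)}\right)^{2} = \left(-856 - \left(1 - 4 \left(\sqrt{-6 + 15}\right)^{3}\right)\right)^{2} = \left(-856 - \left(1 - 4 \left(\sqrt{9}\right)^{3}\right)\right)^{2} = \left(-856 - \left(1 - 4 \cdot 3^{3}\right)\right)^{2} = \left(-856 + \left(-1 + 4 \cdot 27\right)\right)^{2} = \left(-856 + \left(-1 + 108\right)\right)^{2} = \left(-856 + 107\right)^{2} = \left(-749\right)^{2} = 561001$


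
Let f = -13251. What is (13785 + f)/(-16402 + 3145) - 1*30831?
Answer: -136242367/4419 ≈ -30831.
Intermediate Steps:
(13785 + f)/(-16402 + 3145) - 1*30831 = (13785 - 13251)/(-16402 + 3145) - 1*30831 = 534/(-13257) - 30831 = 534*(-1/13257) - 30831 = -178/4419 - 30831 = -136242367/4419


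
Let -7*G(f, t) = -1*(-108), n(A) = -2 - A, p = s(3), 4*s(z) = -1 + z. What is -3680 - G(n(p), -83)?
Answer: -25652/7 ≈ -3664.6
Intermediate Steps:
s(z) = -1/4 + z/4 (s(z) = (-1 + z)/4 = -1/4 + z/4)
p = 1/2 (p = -1/4 + (1/4)*3 = -1/4 + 3/4 = 1/2 ≈ 0.50000)
G(f, t) = -108/7 (G(f, t) = -(-1)*(-108)/7 = -1/7*108 = -108/7)
-3680 - G(n(p), -83) = -3680 - 1*(-108/7) = -3680 + 108/7 = -25652/7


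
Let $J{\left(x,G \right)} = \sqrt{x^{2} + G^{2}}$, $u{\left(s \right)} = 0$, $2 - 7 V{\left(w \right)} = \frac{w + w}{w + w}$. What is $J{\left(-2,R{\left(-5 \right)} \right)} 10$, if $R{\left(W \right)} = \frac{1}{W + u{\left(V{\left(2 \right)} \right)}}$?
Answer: $2 \sqrt{101} \approx 20.1$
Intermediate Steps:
$V{\left(w \right)} = \frac{1}{7}$ ($V{\left(w \right)} = \frac{2}{7} - \frac{\left(w + w\right) \frac{1}{w + w}}{7} = \frac{2}{7} - \frac{2 w \frac{1}{2 w}}{7} = \frac{2}{7} - \frac{1}{7} = \frac{1}{7}$)
$R{\left(W \right)} = \frac{1}{W}$ ($R{\left(W \right)} = \frac{1}{W + 0} = \frac{1}{W}$)
$J{\left(x,G \right)} = \sqrt{G^{2} + x^{2}}$
$J{\left(-2,R{\left(-5 \right)} \right)} 10 = \sqrt{\left(\frac{1}{-5}\right)^{2} + \left(-2\right)^{2}} \cdot 10 = \sqrt{\left(- \frac{1}{5}\right)^{2} + 4} \cdot 10 = \sqrt{\frac{1}{25} + 4} \cdot 10 = \sqrt{\frac{101}{25}} \cdot 10 = \frac{\sqrt{101}}{5} \cdot 10 = 2 \sqrt{101}$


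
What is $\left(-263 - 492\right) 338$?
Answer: $-255190$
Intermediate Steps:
$\left(-263 - 492\right) 338 = \left(-755\right) 338 = -255190$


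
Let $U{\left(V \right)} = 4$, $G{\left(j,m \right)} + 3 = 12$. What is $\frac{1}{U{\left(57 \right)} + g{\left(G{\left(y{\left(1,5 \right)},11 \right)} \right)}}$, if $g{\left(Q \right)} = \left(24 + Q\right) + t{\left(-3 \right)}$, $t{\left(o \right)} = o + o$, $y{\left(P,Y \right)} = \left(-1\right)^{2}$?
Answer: $\frac{1}{31} \approx 0.032258$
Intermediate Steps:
$y{\left(P,Y \right)} = 1$
$G{\left(j,m \right)} = 9$ ($G{\left(j,m \right)} = -3 + 12 = 9$)
$t{\left(o \right)} = 2 o$
$g{\left(Q \right)} = 18 + Q$ ($g{\left(Q \right)} = \left(24 + Q\right) + 2 \left(-3\right) = \left(24 + Q\right) - 6 = 18 + Q$)
$\frac{1}{U{\left(57 \right)} + g{\left(G{\left(y{\left(1,5 \right)},11 \right)} \right)}} = \frac{1}{4 + \left(18 + 9\right)} = \frac{1}{4 + 27} = \frac{1}{31}$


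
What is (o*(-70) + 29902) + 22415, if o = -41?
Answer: 55187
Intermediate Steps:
(o*(-70) + 29902) + 22415 = (-41*(-70) + 29902) + 22415 = (2870 + 29902) + 22415 = 32772 + 22415 = 55187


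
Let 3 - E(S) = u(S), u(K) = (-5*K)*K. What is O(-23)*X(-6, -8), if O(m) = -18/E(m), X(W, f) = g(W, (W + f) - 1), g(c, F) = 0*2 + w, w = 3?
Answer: -27/1324 ≈ -0.020393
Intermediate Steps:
u(K) = -5*K²
g(c, F) = 3 (g(c, F) = 0*2 + 3 = 0 + 3 = 3)
X(W, f) = 3
E(S) = 3 + 5*S² (E(S) = 3 - (-5)*S² = 3 + 5*S²)
O(m) = -18/(3 + 5*m²)
O(-23)*X(-6, -8) = -18/(3 + 5*(-23)²)*3 = -18/(3 + 5*529)*3 = -18/(3 + 2645)*3 = -18/2648*3 = -18*1/2648*3 = -9/1324*3 = -27/1324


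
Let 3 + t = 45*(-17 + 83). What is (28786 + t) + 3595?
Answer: 35348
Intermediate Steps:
t = 2967 (t = -3 + 45*(-17 + 83) = -3 + 45*66 = -3 + 2970 = 2967)
(28786 + t) + 3595 = (28786 + 2967) + 3595 = 31753 + 3595 = 35348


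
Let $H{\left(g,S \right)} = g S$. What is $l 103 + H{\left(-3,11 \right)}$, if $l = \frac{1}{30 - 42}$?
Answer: $- \frac{499}{12} \approx -41.583$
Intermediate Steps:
$l = - \frac{1}{12}$ ($l = \frac{1}{30 - 42} = \frac{1}{-12} = - \frac{1}{12} \approx -0.083333$)
$H{\left(g,S \right)} = S g$
$l 103 + H{\left(-3,11 \right)} = \left(- \frac{1}{12}\right) 103 + 11 \left(-3\right) = - \frac{103}{12} - 33 = - \frac{499}{12}$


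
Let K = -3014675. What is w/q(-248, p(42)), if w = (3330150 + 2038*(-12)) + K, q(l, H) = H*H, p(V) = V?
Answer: 291019/1764 ≈ 164.98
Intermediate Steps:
q(l, H) = H**2
w = 291019 (w = (3330150 + 2038*(-12)) - 3014675 = (3330150 - 24456) - 3014675 = 3305694 - 3014675 = 291019)
w/q(-248, p(42)) = 291019/(42**2) = 291019/1764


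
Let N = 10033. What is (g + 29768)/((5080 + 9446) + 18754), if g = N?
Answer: 39801/33280 ≈ 1.1959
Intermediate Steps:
g = 10033
(g + 29768)/((5080 + 9446) + 18754) = (10033 + 29768)/((5080 + 9446) + 18754) = 39801/(14526 + 18754) = 39801/33280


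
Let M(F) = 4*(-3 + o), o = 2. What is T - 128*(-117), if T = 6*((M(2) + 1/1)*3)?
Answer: 14922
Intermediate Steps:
M(F) = -4 (M(F) = 4*(-3 + 2) = 4*(-1) = -4)
T = -54 (T = 6*((-4 + 1/1)*3) = 6*((-4 + 1)*3) = 6*(-3*3) = 6*(-9) = -54)
T - 128*(-117) = -54 - 128*(-117) = -54 + 14976 = 14922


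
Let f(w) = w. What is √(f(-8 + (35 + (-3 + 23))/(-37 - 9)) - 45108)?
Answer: 3*I*√10607554/46 ≈ 212.41*I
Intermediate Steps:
√(f(-8 + (35 + (-3 + 23))/(-37 - 9)) - 45108) = √((-8 + (35 + (-3 + 23))/(-37 - 9)) - 45108) = √((-8 + (35 + 20)/(-46)) - 45108) = √((-8 + 55*(-1/46)) - 45108) = √((-8 - 55/46) - 45108) = √(-423/46 - 45108) = √(-2075391/46) = 3*I*√10607554/46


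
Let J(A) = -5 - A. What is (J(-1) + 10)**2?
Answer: 36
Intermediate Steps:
(J(-1) + 10)**2 = ((-5 - 1*(-1)) + 10)**2 = ((-5 + 1) + 10)**2 = (-4 + 10)**2 = 6**2 = 36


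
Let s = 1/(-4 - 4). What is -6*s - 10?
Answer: -37/4 ≈ -9.2500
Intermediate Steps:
s = -⅛ (s = 1/(-8) = -⅛ ≈ -0.12500)
-6*s - 10 = -6*(-⅛) - 10 = ¾ - 10 = -37/4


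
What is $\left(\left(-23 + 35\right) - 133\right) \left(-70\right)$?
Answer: $8470$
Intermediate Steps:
$\left(\left(-23 + 35\right) - 133\right) \left(-70\right) = \left(12 - 133\right) \left(-70\right) = \left(-121\right) \left(-70\right) = 8470$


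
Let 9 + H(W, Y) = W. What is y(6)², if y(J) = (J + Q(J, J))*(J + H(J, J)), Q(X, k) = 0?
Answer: 324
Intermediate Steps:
H(W, Y) = -9 + W
y(J) = J*(-9 + 2*J) (y(J) = (J + 0)*(J + (-9 + J)) = J*(-9 + 2*J))
y(6)² = (6*(-9 + 2*6))² = (6*(-9 + 12))² = (6*3)² = 18² = 324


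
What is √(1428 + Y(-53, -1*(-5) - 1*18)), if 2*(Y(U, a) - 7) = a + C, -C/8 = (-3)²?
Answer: √5570/2 ≈ 37.316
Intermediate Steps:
C = -72 (C = -8*(-3)² = -8*9 = -72)
Y(U, a) = -29 + a/2 (Y(U, a) = 7 + (a - 72)/2 = 7 + (-72 + a)/2 = 7 + (-36 + a/2) = -29 + a/2)
√(1428 + Y(-53, -1*(-5) - 1*18)) = √(1428 + (-29 + (-1*(-5) - 1*18)/2)) = √(1428 + (-29 + (5 - 18)/2)) = √(1428 + (-29 + (½)*(-13))) = √(1428 + (-29 - 13/2)) = √(1428 - 71/2) = √(2785/2) = √5570/2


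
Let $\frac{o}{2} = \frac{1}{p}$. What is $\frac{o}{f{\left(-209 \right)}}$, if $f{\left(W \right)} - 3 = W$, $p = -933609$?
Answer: $\frac{1}{96161727} \approx 1.0399 \cdot 10^{-8}$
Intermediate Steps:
$f{\left(W \right)} = 3 + W$
$o = - \frac{2}{933609}$ ($o = \frac{2}{-933609} = 2 \left(- \frac{1}{933609}\right) = - \frac{2}{933609} \approx -2.1422 \cdot 10^{-6}$)
$\frac{o}{f{\left(-209 \right)}} = - \frac{2}{933609 \left(3 - 209\right)} = - \frac{2}{933609 \left(-206\right)} = \left(- \frac{2}{933609}\right) \left(- \frac{1}{206}\right) = \frac{1}{96161727}$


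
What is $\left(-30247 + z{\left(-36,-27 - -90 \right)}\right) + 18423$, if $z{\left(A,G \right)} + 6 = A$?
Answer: $-11866$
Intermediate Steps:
$z{\left(A,G \right)} = -6 + A$
$\left(-30247 + z{\left(-36,-27 - -90 \right)}\right) + 18423 = \left(-30247 - 42\right) + 18423 = -30289 + 18423 = -11866$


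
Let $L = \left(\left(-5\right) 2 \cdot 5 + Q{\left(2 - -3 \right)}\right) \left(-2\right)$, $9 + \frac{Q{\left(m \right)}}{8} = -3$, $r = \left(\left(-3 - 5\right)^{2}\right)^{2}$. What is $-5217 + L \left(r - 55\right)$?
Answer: $1174755$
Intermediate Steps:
$r = 4096$ ($r = \left(\left(-8\right)^{2}\right)^{2} = 64^{2} = 4096$)
$Q{\left(m \right)} = -96$ ($Q{\left(m \right)} = -72 + 8 \left(-3\right) = -72 - 24 = -96$)
$L = 292$ ($L = \left(\left(-5\right) 2 \cdot 5 - 96\right) \left(-2\right) = \left(\left(-10\right) 5 - 96\right) \left(-2\right) = \left(-50 - 96\right) \left(-2\right) = \left(-146\right) \left(-2\right) = 292$)
$-5217 + L \left(r - 55\right) = -5217 + 292 \left(4096 - 55\right) = -5217 + 292 \cdot 4041 = -5217 + 1179972 = 1174755$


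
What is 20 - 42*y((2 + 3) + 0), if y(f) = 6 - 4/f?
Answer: -992/5 ≈ -198.40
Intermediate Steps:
y(f) = 6 - 4/f
20 - 42*y((2 + 3) + 0) = 20 - 42*(6 - 4/((2 + 3) + 0)) = 20 - 42*(6 - 4/(5 + 0)) = 20 - 42*(6 - 4/5) = 20 - 42*26/5 = 20 - 1092/5 = -992/5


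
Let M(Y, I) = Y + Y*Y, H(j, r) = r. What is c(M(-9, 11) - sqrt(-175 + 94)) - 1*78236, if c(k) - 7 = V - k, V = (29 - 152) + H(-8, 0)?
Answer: -78424 + 9*I ≈ -78424.0 + 9.0*I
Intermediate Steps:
M(Y, I) = Y + Y**2
V = -123 (V = (29 - 152) + 0 = -123 + 0 = -123)
c(k) = -116 - k (c(k) = 7 + (-123 - k) = -116 - k)
c(M(-9, 11) - sqrt(-175 + 94)) - 1*78236 = (-116 - (-9*(1 - 9) - sqrt(-175 + 94))) - 1*78236 = (-116 - (-9*(-8) - sqrt(-81))) - 78236 = (-116 - (72 - 9*I)) - 78236 = (-116 + (-72 + 9*I)) - 78236 = (-188 + 9*I) - 78236 = -78424 + 9*I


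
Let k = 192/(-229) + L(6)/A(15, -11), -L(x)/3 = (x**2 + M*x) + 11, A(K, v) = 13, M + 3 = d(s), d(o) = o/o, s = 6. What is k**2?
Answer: 704424681/8862529 ≈ 79.484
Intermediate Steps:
d(o) = 1
M = -2 (M = -3 + 1 = -2)
L(x) = -33 - 3*x**2 + 6*x (L(x) = -3*((x**2 - 2*x) + 11) = -3*(11 + x**2 - 2*x) = -33 - 3*x**2 + 6*x)
k = -26541/2977 (k = 192/(-229) + (-33 - 3*6**2 + 6*6)/13 = 192*(-1/229) + (-33 - 3*36 + 36)*(1/13) = -192/229 + (-33 - 108 + 36)*(1/13) = -192/229 - 105*1/13 = -192/229 - 105/13 = -26541/2977 ≈ -8.9153)
k**2 = (-26541/2977)**2 = 704424681/8862529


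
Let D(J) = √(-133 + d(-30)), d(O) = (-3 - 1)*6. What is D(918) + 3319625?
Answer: 3319625 + I*√157 ≈ 3.3196e+6 + 12.53*I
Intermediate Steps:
d(O) = -24 (d(O) = -4*6 = -24)
D(J) = I*√157 (D(J) = √(-133 - 24) = √(-157) = I*√157)
D(918) + 3319625 = I*√157 + 3319625 = 3319625 + I*√157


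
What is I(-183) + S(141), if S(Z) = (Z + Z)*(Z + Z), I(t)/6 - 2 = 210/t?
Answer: 4851276/61 ≈ 79529.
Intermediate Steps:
I(t) = 12 + 1260/t (I(t) = 12 + 6*(210/t) = 12 + 1260/t)
S(Z) = 4*Z**2 (S(Z) = (2*Z)*(2*Z) = 4*Z**2)
I(-183) + S(141) = (12 + 1260/(-183)) + 4*141**2 = (12 + 1260*(-1/183)) + 4*19881 = (12 - 420/61) + 79524 = 312/61 + 79524 = 4851276/61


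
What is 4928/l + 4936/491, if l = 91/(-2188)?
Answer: -756248664/6383 ≈ -1.1848e+5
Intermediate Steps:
l = -91/2188 (l = 91*(-1/2188) = -91/2188 ≈ -0.041591)
4928/l + 4936/491 = 4928/(-91/2188) + 4936/491 = 4928*(-2188/91) + 4936*(1/491) = -1540352/13 + 4936/491 = -756248664/6383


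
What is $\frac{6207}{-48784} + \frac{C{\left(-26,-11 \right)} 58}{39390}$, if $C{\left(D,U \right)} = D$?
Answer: $- \frac{12233077}{73907760} \approx -0.16552$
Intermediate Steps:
$\frac{6207}{-48784} + \frac{C{\left(-26,-11 \right)} 58}{39390} = \frac{6207}{-48784} + \frac{\left(-26\right) 58}{39390} = 6207 \left(- \frac{1}{48784}\right) - \frac{58}{1515} = - \frac{6207}{48784} - \frac{58}{1515} = - \frac{12233077}{73907760}$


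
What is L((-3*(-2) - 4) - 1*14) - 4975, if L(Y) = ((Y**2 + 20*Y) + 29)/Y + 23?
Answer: -59357/12 ≈ -4946.4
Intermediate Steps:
L(Y) = 23 + (29 + Y**2 + 20*Y)/Y (L(Y) = (29 + Y**2 + 20*Y)/Y + 23 = 23 + (29 + Y**2 + 20*Y)/Y)
L((-3*(-2) - 4) - 1*14) - 4975 = (43 + ((-3*(-2) - 4) - 1*14) + 29/((-3*(-2) - 4) - 1*14)) - 4975 = (43 + ((6 - 4) - 14) + 29/((6 - 4) - 14)) - 4975 = (43 + (2 - 14) + 29/(2 - 14)) - 4975 = (43 - 12 + 29/(-12)) - 4975 = (43 - 12 + 29*(-1/12)) - 4975 = (43 - 12 - 29/12) - 4975 = 343/12 - 4975 = -59357/12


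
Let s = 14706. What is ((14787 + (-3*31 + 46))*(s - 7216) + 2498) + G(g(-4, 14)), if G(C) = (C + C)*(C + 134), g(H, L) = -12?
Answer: 110402170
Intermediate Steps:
G(C) = 2*C*(134 + C) (G(C) = (2*C)*(134 + C) = 2*C*(134 + C))
((14787 + (-3*31 + 46))*(s - 7216) + 2498) + G(g(-4, 14)) = ((14787 + (-3*31 + 46))*(14706 - 7216) + 2498) + 2*(-12)*(134 - 12) = ((14787 + (-93 + 46))*7490 + 2498) + 2*(-12)*122 = ((14787 - 47)*7490 + 2498) - 2928 = (14740*7490 + 2498) - 2928 = (110402600 + 2498) - 2928 = 110405098 - 2928 = 110402170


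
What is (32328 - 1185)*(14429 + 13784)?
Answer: 878637459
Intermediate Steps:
(32328 - 1185)*(14429 + 13784) = 31143*28213 = 878637459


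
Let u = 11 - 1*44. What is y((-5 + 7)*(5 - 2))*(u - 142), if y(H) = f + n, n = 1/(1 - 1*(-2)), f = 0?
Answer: -175/3 ≈ -58.333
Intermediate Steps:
u = -33 (u = 11 - 44 = -33)
n = 1/3 (n = 1/(1 + 2) = 1/3 ≈ 0.33333)
y(H) = 1/3 (y(H) = 0 + 1/3 = 1/3)
y((-5 + 7)*(5 - 2))*(u - 142) = (-33 - 142)/3 = (1/3)*(-175) = -175/3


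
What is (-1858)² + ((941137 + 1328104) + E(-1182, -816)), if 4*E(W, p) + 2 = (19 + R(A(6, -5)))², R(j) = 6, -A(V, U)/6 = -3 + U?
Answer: 22886243/4 ≈ 5.7216e+6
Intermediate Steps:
A(V, U) = 18 - 6*U (A(V, U) = -6*(-3 + U) = 18 - 6*U)
E(W, p) = 623/4 (E(W, p) = -½ + (19 + 6)²/4 = -½ + (¼)*25² = -½ + (¼)*625 = -½ + 625/4 = 623/4)
(-1858)² + ((941137 + 1328104) + E(-1182, -816)) = (-1858)² + ((941137 + 1328104) + 623/4) = 3452164 + (2269241 + 623/4) = 3452164 + 9077587/4 = 22886243/4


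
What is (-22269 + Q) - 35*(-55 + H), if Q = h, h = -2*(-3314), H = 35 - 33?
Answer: -13786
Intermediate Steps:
H = 2
h = 6628
Q = 6628
(-22269 + Q) - 35*(-55 + H) = (-22269 + 6628) - 35*(-55 + 2) = -15641 - 35*(-53) = -15641 + 1855 = -13786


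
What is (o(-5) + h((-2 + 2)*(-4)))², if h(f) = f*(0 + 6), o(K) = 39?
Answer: 1521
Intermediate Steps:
h(f) = 6*f (h(f) = f*6 = 6*f)
(o(-5) + h((-2 + 2)*(-4)))² = (39 + 6*((-2 + 2)*(-4)))² = (39 + 6*(0*(-4)))² = (39 + 6*0)² = (39 + 0)² = 39² = 1521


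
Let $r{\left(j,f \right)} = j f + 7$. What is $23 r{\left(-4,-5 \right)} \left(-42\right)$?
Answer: $-26082$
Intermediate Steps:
$r{\left(j,f \right)} = 7 + f j$ ($r{\left(j,f \right)} = f j + 7 = 7 + f j$)
$23 r{\left(-4,-5 \right)} \left(-42\right) = 23 \left(7 - -20\right) \left(-42\right) = 23 \left(7 + 20\right) \left(-42\right) = 23 \cdot 27 \left(-42\right) = 621 \left(-42\right) = -26082$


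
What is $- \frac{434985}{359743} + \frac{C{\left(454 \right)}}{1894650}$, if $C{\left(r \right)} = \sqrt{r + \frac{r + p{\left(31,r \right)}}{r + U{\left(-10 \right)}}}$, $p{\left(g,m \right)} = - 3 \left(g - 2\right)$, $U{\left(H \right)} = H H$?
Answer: $- \frac{434985}{359743} + \frac{\sqrt{15504798}}{349878700} \approx -1.2091$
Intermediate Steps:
$U{\left(H \right)} = H^{2}$
$p{\left(g,m \right)} = 6 - 3 g$ ($p{\left(g,m \right)} = - 3 \left(-2 + g\right) = 6 - 3 g$)
$C{\left(r \right)} = \sqrt{r + \frac{-87 + r}{100 + r}}$ ($C{\left(r \right)} = \sqrt{r + \frac{r + \left(6 - 93\right)}{r + \left(-10\right)^{2}}} = \sqrt{r + \frac{r + \left(6 - 93\right)}{r + 100}} = \sqrt{r + \frac{r - 87}{100 + r}} = \sqrt{r + \frac{-87 + r}{100 + r}}$)
$- \frac{434985}{359743} + \frac{C{\left(454 \right)}}{1894650} = - \frac{434985}{359743} + \frac{\sqrt{\frac{-87 + 454 + 454 \left(100 + 454\right)}{100 + 454}}}{1894650} = \left(-434985\right) \frac{1}{359743} + \sqrt{\frac{-87 + 454 + 454 \cdot 554}{554}} \cdot \frac{1}{1894650} = - \frac{434985}{359743} + \sqrt{\frac{-87 + 454 + 251516}{554}} \cdot \frac{1}{1894650} = - \frac{434985}{359743} + \sqrt{\frac{1}{554} \cdot 251883} \cdot \frac{1}{1894650} = - \frac{434985}{359743} + \sqrt{\frac{251883}{554}} \cdot \frac{1}{1894650} = - \frac{434985}{359743} + \frac{3 \sqrt{15504798}}{554} \cdot \frac{1}{1894650} = - \frac{434985}{359743} + \frac{\sqrt{15504798}}{349878700}$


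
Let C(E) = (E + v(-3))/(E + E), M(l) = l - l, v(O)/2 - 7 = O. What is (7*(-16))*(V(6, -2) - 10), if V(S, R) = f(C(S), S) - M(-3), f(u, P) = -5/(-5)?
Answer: 1008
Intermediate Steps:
v(O) = 14 + 2*O
M(l) = 0
C(E) = (8 + E)/(2*E) (C(E) = (E + (14 + 2*(-3)))/(E + E) = (E + (14 - 6))/((2*E)) = (E + 8)*(1/(2*E)) = (8 + E)*(1/(2*E)) = (8 + E)/(2*E))
f(u, P) = 1 (f(u, P) = -5*(-1/5) = 1)
V(S, R) = 1 (V(S, R) = 1 - 1*0 = 1 + 0 = 1)
(7*(-16))*(V(6, -2) - 10) = (7*(-16))*(1 - 10) = -112*(-9) = 1008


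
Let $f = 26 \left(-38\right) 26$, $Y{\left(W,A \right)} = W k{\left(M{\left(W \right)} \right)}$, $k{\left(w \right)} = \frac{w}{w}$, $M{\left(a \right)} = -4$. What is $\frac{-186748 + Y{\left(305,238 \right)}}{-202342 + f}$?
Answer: $\frac{186443}{228030} \approx 0.81763$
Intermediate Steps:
$k{\left(w \right)} = 1$
$Y{\left(W,A \right)} = W$ ($Y{\left(W,A \right)} = W 1 = W$)
$f = -25688$ ($f = \left(-988\right) 26 = -25688$)
$\frac{-186748 + Y{\left(305,238 \right)}}{-202342 + f} = \frac{-186748 + 305}{-202342 - 25688} = - \frac{186443}{-228030} = \left(-186443\right) \left(- \frac{1}{228030}\right) = \frac{186443}{228030}$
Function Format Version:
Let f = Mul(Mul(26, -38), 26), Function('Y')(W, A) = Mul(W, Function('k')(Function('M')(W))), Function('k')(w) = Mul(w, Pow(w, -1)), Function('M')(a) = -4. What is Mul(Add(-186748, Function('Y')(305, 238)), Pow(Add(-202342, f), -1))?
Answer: Rational(186443, 228030) ≈ 0.81763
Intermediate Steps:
Function('k')(w) = 1
Function('Y')(W, A) = W (Function('Y')(W, A) = Mul(W, 1) = W)
f = -25688 (f = Mul(-988, 26) = -25688)
Mul(Add(-186748, Function('Y')(305, 238)), Pow(Add(-202342, f), -1)) = Mul(Add(-186748, 305), Pow(Add(-202342, -25688), -1)) = Mul(-186443, Pow(-228030, -1)) = Mul(-186443, Rational(-1, 228030)) = Rational(186443, 228030)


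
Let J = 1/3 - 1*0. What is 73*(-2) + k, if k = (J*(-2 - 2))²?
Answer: -1298/9 ≈ -144.22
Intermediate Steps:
J = ⅓ (J = 1*(⅓) + 0 = ⅓ + 0 = ⅓ ≈ 0.33333)
k = 16/9 (k = ((-2 - 2)/3)² = ((⅓)*(-4))² = (-4/3)² = 16/9 ≈ 1.7778)
73*(-2) + k = 73*(-2) + 16/9 = -146 + 16/9 = -1298/9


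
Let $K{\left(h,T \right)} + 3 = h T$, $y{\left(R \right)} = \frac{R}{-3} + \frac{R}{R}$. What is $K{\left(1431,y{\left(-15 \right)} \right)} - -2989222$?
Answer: $2997805$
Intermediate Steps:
$y{\left(R \right)} = 1 - \frac{R}{3}$ ($y{\left(R \right)} = R \left(- \frac{1}{3}\right) + 1 = - \frac{R}{3} + 1 = 1 - \frac{R}{3}$)
$K{\left(h,T \right)} = -3 + T h$ ($K{\left(h,T \right)} = -3 + h T = -3 + T h$)
$K{\left(1431,y{\left(-15 \right)} \right)} - -2989222 = \left(-3 + \left(1 - -5\right) 1431\right) - -2989222 = \left(-3 + \left(1 + 5\right) 1431\right) + 2989222 = \left(-3 + 6 \cdot 1431\right) + 2989222 = \left(-3 + 8586\right) + 2989222 = 8583 + 2989222 = 2997805$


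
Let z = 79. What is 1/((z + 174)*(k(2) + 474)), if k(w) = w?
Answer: 1/120428 ≈ 8.3037e-6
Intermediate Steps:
1/((z + 174)*(k(2) + 474)) = 1/((79 + 174)*(2 + 474)) = 1/(253*476) = 1/120428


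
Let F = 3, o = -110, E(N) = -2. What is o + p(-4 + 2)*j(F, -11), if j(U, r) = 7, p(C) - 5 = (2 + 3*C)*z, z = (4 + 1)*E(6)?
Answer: 205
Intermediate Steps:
z = -10 (z = (4 + 1)*(-2) = 5*(-2) = -10)
p(C) = -15 - 30*C (p(C) = 5 + (2 + 3*C)*(-10) = 5 + (-20 - 30*C) = -15 - 30*C)
o + p(-4 + 2)*j(F, -11) = -110 + (-15 - 30*(-4 + 2))*7 = -110 + (-15 - 30*(-2))*7 = -110 + (-15 + 60)*7 = -110 + 45*7 = -110 + 315 = 205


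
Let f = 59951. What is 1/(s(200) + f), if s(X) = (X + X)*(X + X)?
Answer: 1/219951 ≈ 4.5465e-6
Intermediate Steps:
s(X) = 4*X² (s(X) = (2*X)*(2*X) = 4*X²)
1/(s(200) + f) = 1/(4*200² + 59951) = 1/(4*40000 + 59951) = 1/(160000 + 59951) = 1/219951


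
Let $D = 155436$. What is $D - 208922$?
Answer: $-53486$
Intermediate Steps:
$D - 208922 = 155436 - 208922 = -53486$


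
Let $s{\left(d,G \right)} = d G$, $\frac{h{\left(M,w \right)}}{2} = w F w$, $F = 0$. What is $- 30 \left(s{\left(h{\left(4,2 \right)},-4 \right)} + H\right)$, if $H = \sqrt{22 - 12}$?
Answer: $- 30 \sqrt{10} \approx -94.868$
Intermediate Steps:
$h{\left(M,w \right)} = 0$ ($h{\left(M,w \right)} = 2 w 0 w = 2 \cdot 0 w = 2 \cdot 0 = 0$)
$H = \sqrt{10} \approx 3.1623$
$s{\left(d,G \right)} = G d$
$- 30 \left(s{\left(h{\left(4,2 \right)},-4 \right)} + H\right) = - 30 \left(\left(-4\right) 0 + \sqrt{10}\right) = - 30 \left(0 + \sqrt{10}\right) = - 30 \sqrt{10}$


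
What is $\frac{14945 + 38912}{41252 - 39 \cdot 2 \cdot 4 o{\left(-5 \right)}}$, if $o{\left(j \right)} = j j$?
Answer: $\frac{53857}{33452} \approx 1.61$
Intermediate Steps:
$o{\left(j \right)} = j^{2}$
$\frac{14945 + 38912}{41252 - 39 \cdot 2 \cdot 4 o{\left(-5 \right)}} = \frac{14945 + 38912}{41252 - 39 \cdot 2 \cdot 4 \left(-5\right)^{2}} = \frac{53857}{41252 - 39 \cdot 8 \cdot 25} = \frac{53857}{41252 - 7800} = \frac{53857}{33452}$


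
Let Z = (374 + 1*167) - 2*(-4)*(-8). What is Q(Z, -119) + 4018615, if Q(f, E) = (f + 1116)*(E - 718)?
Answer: 2685274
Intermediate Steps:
Z = 477 (Z = (374 + 167) + 8*(-8) = 541 - 64 = 477)
Q(f, E) = (-718 + E)*(1116 + f) (Q(f, E) = (1116 + f)*(-718 + E) = (-718 + E)*(1116 + f))
Q(Z, -119) + 4018615 = (-801288 - 718*477 + 1116*(-119) - 119*477) + 4018615 = (-801288 - 342486 - 132804 - 56763) + 4018615 = -1333341 + 4018615 = 2685274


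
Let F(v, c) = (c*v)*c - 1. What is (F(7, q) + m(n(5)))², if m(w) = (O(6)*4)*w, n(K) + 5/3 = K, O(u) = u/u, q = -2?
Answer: 14641/9 ≈ 1626.8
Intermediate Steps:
O(u) = 1
F(v, c) = -1 + v*c² (F(v, c) = v*c² - 1 = -1 + v*c²)
n(K) = -5/3 + K
m(w) = 4*w (m(w) = (1*4)*w = 4*w)
(F(7, q) + m(n(5)))² = ((-1 + 7*(-2)²) + 4*(-5/3 + 5))² = ((-1 + 7*4) + 4*(10/3))² = ((-1 + 28) + 40/3)² = (27 + 40/3)² = (121/3)² = 14641/9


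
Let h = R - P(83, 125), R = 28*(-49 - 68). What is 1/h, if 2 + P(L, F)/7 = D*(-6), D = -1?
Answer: -1/3304 ≈ -0.00030266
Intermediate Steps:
P(L, F) = 28 (P(L, F) = -14 + 7*(-1*(-6)) = -14 + 7*6 = -14 + 42 = 28)
R = -3276 (R = 28*(-117) = -3276)
h = -3304 (h = -3276 - 1*28 = -3276 - 28 = -3304)
1/h = 1/(-3304) = -1/3304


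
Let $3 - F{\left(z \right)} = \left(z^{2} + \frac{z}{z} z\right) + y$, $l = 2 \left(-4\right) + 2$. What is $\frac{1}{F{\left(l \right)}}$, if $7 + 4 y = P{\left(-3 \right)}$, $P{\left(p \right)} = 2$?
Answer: $- \frac{4}{103} \approx -0.038835$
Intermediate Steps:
$l = -6$ ($l = -8 + 2 = -6$)
$y = - \frac{5}{4}$ ($y = - \frac{7}{4} + \frac{1}{4} \cdot 2 = - \frac{7}{4} + \frac{1}{2} = - \frac{5}{4} \approx -1.25$)
$F{\left(z \right)} = \frac{17}{4} - z - z^{2}$ ($F{\left(z \right)} = 3 - \left(\left(z^{2} + \frac{z}{z} z\right) - \frac{5}{4}\right) = 3 - \left(\left(z^{2} + 1 z\right) - \frac{5}{4}\right) = 3 - \left(\left(z^{2} + z\right) - \frac{5}{4}\right) = 3 - \left(\left(z + z^{2}\right) - \frac{5}{4}\right) = 3 - \left(- \frac{5}{4} + z + z^{2}\right) = \frac{17}{4} - z - z^{2}$)
$\frac{1}{F{\left(l \right)}} = \frac{1}{\frac{17}{4} - -6 - \left(-6\right)^{2}} = \frac{1}{\frac{17}{4} + 6 - 36} = \frac{1}{- \frac{103}{4}} = - \frac{4}{103}$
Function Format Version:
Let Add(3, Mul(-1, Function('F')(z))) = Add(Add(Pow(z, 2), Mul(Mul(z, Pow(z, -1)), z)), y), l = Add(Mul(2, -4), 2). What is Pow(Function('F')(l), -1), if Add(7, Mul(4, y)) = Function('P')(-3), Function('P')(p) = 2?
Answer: Rational(-4, 103) ≈ -0.038835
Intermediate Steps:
l = -6 (l = Add(-8, 2) = -6)
y = Rational(-5, 4) (y = Add(Rational(-7, 4), Mul(Rational(1, 4), 2)) = Add(Rational(-7, 4), Rational(1, 2)) = Rational(-5, 4) ≈ -1.2500)
Function('F')(z) = Add(Rational(17, 4), Mul(-1, z), Mul(-1, Pow(z, 2))) (Function('F')(z) = Add(3, Mul(-1, Add(Add(Pow(z, 2), Mul(Mul(z, Pow(z, -1)), z)), Rational(-5, 4)))) = Add(3, Mul(-1, Add(Add(Pow(z, 2), Mul(1, z)), Rational(-5, 4)))) = Add(3, Mul(-1, Add(Add(Pow(z, 2), z), Rational(-5, 4)))) = Add(3, Mul(-1, Add(Add(z, Pow(z, 2)), Rational(-5, 4)))) = Add(3, Mul(-1, Add(Rational(-5, 4), z, Pow(z, 2)))) = Add(3, Add(Rational(5, 4), Mul(-1, z), Mul(-1, Pow(z, 2)))) = Add(Rational(17, 4), Mul(-1, z), Mul(-1, Pow(z, 2))))
Pow(Function('F')(l), -1) = Pow(Add(Rational(17, 4), Mul(-1, -6), Mul(-1, Pow(-6, 2))), -1) = Pow(Add(Rational(17, 4), 6, Mul(-1, 36)), -1) = Pow(Add(Rational(17, 4), 6, -36), -1) = Pow(Rational(-103, 4), -1) = Rational(-4, 103)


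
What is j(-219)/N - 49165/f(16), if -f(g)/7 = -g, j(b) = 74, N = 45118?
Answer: -1109109091/2526608 ≈ -438.97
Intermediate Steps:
f(g) = 7*g (f(g) = -(-7)*g = 7*g)
j(-219)/N - 49165/f(16) = 74/45118 - 49165/(7*16) = 74*(1/45118) - 49165/112 = 37/22559 - 49165*1/112 = 37/22559 - 49165/112 = -1109109091/2526608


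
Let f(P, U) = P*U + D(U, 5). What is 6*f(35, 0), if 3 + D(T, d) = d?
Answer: 12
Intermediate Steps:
D(T, d) = -3 + d
f(P, U) = 2 + P*U (f(P, U) = P*U + (-3 + 5) = P*U + 2 = 2 + P*U)
6*f(35, 0) = 6*(2 + 35*0) = 6*(2 + 0) = 6*2 = 12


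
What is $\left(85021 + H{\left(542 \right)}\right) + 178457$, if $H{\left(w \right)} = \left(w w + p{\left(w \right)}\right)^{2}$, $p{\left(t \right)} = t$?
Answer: $86616285114$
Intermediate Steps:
$H{\left(w \right)} = \left(w + w^{2}\right)^{2}$ ($H{\left(w \right)} = \left(w w + w\right)^{2} = \left(w^{2} + w\right)^{2} = \left(w + w^{2}\right)^{2}$)
$\left(85021 + H{\left(542 \right)}\right) + 178457 = \left(85021 + 542^{2} \left(1 + 542\right)^{2}\right) + 178457 = \left(85021 + 293764 \cdot 543^{2}\right) + 178457 = \left(85021 + 293764 \cdot 294849\right) + 178457 = \left(85021 + 86616021636\right) + 178457 = 86616106657 + 178457 = 86616285114$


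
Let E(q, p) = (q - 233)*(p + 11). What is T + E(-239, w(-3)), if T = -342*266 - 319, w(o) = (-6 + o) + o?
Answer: -90819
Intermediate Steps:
w(o) = -6 + 2*o
E(q, p) = (-233 + q)*(11 + p)
T = -91291 (T = -90972 - 319 = -91291)
T + E(-239, w(-3)) = -91291 + (-2563 - 233*(-6 + 2*(-3)) + 11*(-239) + (-6 + 2*(-3))*(-239)) = -91291 + (-2563 - 233*(-6 - 6) - 2629 + (-6 - 6)*(-239)) = -91291 + (-2563 - 233*(-12) - 2629 - 12*(-239)) = -91291 + (-2563 + 2796 - 2629 + 2868) = -91291 + 472 = -90819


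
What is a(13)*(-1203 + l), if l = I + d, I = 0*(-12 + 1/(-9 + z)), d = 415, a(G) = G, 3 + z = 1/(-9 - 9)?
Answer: -10244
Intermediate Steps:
z = -55/18 (z = -3 + 1/(-9 - 9) = -3 + 1/(-18) = -3 - 1/18 = -55/18 ≈ -3.0556)
I = 0 (I = 0*(-12 + 1/(-9 - 55/18)) = 0*(-12 + 1/(-217/18)) = 0*(-12 - 18/217) = 0*(-2622/217) = 0)
l = 415 (l = 0 + 415 = 415)
a(13)*(-1203 + l) = 13*(-1203 + 415) = 13*(-788) = -10244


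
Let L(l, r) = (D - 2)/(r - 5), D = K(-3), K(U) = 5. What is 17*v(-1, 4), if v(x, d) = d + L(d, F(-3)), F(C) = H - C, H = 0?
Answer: 85/2 ≈ 42.500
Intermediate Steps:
D = 5
F(C) = -C (F(C) = 0 - C = -C)
L(l, r) = 3/(-5 + r) (L(l, r) = (5 - 2)/(r - 5) = 3/(-5 + r))
v(x, d) = -3/2 + d (v(x, d) = d + 3/(-5 - 1*(-3)) = d + 3/(-5 + 3) = d + 3/(-2) = d + 3*(-½) = d - 3/2 = -3/2 + d)
17*v(-1, 4) = 17*(-3/2 + 4) = 17*(5/2) = 85/2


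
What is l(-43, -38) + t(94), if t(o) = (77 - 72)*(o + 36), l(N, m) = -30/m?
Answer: 12365/19 ≈ 650.79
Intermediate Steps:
t(o) = 180 + 5*o (t(o) = 5*(36 + o) = 180 + 5*o)
l(-43, -38) + t(94) = -30/(-38) + (180 + 5*94) = -30*(-1/38) + (180 + 470) = 15/19 + 650 = 12365/19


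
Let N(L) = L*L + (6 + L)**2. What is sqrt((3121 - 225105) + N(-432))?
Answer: 2*sqrt(36529) ≈ 382.25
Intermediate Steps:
N(L) = L**2 + (6 + L)**2
sqrt((3121 - 225105) + N(-432)) = sqrt((3121 - 225105) + ((-432)**2 + (6 - 432)**2)) = sqrt(-221984 + (186624 + (-426)**2)) = sqrt(-221984 + (186624 + 181476)) = sqrt(-221984 + 368100) = sqrt(146116) = 2*sqrt(36529)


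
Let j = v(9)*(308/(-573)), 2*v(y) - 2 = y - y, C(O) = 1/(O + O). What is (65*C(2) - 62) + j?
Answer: -106091/2292 ≈ -46.288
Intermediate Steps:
C(O) = 1/(2*O)
v(y) = 1 (v(y) = 1 + (y - y)/2 = 1 + (1/2)*0 = 1 + 0 = 1)
j = -308/573 (j = 1*(308/(-573)) = 1*(308*(-1/573)) = 1*(-308/573) = -308/573 ≈ -0.53752)
(65*C(2) - 62) + j = (65*((1/2)/2) - 62) - 308/573 = (65*((1/2)*(1/2)) - 62) - 308/573 = (65*(1/4) - 62) - 308/573 = (65/4 - 62) - 308/573 = -183/4 - 308/573 = -106091/2292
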